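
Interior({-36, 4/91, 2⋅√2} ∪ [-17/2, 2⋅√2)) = (-17/2, 2⋅√2)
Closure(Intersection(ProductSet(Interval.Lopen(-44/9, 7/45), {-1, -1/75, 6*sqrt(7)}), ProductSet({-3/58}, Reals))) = ProductSet({-3/58}, {-1, -1/75, 6*sqrt(7)})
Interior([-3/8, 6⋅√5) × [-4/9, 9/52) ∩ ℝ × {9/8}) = ∅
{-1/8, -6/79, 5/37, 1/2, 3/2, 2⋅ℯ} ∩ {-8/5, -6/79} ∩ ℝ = {-6/79}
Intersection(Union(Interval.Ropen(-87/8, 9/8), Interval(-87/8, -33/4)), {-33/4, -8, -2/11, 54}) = {-33/4, -8, -2/11}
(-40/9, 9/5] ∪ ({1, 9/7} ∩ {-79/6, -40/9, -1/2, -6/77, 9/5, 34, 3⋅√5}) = (-40/9, 9/5]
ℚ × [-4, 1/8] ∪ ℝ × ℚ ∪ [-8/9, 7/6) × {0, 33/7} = (ℝ × ℚ) ∪ (ℚ × [-4, 1/8])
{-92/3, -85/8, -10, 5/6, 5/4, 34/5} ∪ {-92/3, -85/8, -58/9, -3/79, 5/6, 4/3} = {-92/3, -85/8, -10, -58/9, -3/79, 5/6, 5/4, 4/3, 34/5}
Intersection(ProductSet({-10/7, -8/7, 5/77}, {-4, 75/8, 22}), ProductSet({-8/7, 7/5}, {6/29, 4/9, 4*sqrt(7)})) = EmptySet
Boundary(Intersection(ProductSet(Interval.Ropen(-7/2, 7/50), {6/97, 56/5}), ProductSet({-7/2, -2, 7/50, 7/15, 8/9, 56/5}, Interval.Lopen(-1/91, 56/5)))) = ProductSet({-7/2, -2}, {6/97, 56/5})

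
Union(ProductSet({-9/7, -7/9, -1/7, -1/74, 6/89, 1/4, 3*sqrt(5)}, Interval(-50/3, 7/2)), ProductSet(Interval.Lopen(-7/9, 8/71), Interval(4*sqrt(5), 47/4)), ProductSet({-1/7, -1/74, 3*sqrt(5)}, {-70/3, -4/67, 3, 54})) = Union(ProductSet({-1/7, -1/74, 3*sqrt(5)}, {-70/3, -4/67, 3, 54}), ProductSet({-9/7, -7/9, -1/7, -1/74, 6/89, 1/4, 3*sqrt(5)}, Interval(-50/3, 7/2)), ProductSet(Interval.Lopen(-7/9, 8/71), Interval(4*sqrt(5), 47/4)))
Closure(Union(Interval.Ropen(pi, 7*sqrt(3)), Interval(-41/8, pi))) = Interval(-41/8, 7*sqrt(3))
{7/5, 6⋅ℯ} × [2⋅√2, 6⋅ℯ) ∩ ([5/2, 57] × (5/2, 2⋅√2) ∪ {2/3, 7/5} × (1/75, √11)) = {7/5} × [2⋅√2, √11)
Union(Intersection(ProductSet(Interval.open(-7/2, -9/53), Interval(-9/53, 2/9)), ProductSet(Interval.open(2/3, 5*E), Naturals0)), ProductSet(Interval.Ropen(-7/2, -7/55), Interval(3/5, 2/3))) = ProductSet(Interval.Ropen(-7/2, -7/55), Interval(3/5, 2/3))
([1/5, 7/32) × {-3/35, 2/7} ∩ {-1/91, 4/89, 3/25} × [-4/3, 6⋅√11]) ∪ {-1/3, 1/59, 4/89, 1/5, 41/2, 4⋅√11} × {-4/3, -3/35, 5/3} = {-1/3, 1/59, 4/89, 1/5, 41/2, 4⋅√11} × {-4/3, -3/35, 5/3}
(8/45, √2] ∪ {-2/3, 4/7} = {-2/3} ∪ (8/45, √2]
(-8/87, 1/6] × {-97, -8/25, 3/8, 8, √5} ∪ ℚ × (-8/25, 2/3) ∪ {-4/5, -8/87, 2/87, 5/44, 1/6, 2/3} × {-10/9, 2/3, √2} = (ℚ × (-8/25, 2/3)) ∪ ({-4/5, -8/87, 2/87, 5/44, 1/6, 2/3} × {-10/9, 2/3, √2}) ∪ ((-8/87, 1/6] × {-97, -8/25, 3/8, 8, √5})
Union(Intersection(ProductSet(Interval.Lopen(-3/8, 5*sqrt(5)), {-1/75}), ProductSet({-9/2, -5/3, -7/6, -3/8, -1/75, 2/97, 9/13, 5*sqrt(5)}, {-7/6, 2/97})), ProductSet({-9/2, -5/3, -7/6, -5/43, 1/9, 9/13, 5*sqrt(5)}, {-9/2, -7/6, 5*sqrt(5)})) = ProductSet({-9/2, -5/3, -7/6, -5/43, 1/9, 9/13, 5*sqrt(5)}, {-9/2, -7/6, 5*sqrt(5)})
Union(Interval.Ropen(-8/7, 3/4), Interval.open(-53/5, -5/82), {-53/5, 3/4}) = Interval(-53/5, 3/4)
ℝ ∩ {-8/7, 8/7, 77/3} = {-8/7, 8/7, 77/3}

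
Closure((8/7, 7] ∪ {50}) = [8/7, 7] ∪ {50}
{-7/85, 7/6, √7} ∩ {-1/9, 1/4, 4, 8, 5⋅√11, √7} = {√7}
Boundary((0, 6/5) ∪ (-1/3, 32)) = {-1/3, 32}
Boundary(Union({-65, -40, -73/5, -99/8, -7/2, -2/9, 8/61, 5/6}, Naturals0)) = Union({-65, -40, -73/5, -99/8, -7/2, -2/9, 8/61, 5/6}, Naturals0)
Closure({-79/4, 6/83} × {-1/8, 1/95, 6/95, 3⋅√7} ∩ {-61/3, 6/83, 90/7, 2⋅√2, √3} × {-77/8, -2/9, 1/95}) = {6/83} × {1/95}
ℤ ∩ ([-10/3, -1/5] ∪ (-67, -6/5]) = {-66, -65, …, -1}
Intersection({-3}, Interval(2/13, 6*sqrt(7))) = EmptySet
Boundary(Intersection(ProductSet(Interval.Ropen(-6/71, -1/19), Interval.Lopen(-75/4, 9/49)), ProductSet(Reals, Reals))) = Union(ProductSet({-6/71, -1/19}, Interval(-75/4, 9/49)), ProductSet(Interval(-6/71, -1/19), {-75/4, 9/49}))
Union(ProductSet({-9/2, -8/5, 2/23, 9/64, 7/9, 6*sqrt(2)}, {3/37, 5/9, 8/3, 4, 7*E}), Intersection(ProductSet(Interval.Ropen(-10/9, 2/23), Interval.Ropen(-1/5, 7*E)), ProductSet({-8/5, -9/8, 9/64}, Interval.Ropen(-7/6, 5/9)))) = ProductSet({-9/2, -8/5, 2/23, 9/64, 7/9, 6*sqrt(2)}, {3/37, 5/9, 8/3, 4, 7*E})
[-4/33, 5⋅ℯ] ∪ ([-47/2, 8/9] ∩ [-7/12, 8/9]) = [-7/12, 5⋅ℯ]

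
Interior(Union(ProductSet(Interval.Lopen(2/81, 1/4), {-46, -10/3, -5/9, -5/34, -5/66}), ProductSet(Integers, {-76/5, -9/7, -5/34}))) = EmptySet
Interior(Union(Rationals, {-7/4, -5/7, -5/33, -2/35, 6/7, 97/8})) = EmptySet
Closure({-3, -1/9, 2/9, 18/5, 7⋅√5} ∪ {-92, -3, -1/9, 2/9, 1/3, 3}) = {-92, -3, -1/9, 2/9, 1/3, 3, 18/5, 7⋅√5}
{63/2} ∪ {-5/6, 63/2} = {-5/6, 63/2}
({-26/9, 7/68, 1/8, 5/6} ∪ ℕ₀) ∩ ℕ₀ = ℕ₀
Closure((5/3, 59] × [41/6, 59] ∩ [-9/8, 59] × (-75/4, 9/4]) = ∅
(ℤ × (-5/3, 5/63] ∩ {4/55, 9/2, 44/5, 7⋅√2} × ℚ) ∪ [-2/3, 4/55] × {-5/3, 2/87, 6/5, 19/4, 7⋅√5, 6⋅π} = [-2/3, 4/55] × {-5/3, 2/87, 6/5, 19/4, 7⋅√5, 6⋅π}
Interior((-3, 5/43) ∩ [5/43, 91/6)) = ∅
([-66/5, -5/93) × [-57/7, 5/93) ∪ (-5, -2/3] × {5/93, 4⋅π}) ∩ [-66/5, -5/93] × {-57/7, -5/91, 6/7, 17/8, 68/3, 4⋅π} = ([-66/5, -5/93) × {-57/7, -5/91}) ∪ ((-5, -2/3] × {4⋅π})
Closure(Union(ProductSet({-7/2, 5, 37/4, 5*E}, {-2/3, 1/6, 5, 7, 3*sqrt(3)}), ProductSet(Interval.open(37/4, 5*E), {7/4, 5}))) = Union(ProductSet({-7/2, 5, 37/4, 5*E}, {-2/3, 1/6, 5, 7, 3*sqrt(3)}), ProductSet(Interval(37/4, 5*E), {7/4, 5}))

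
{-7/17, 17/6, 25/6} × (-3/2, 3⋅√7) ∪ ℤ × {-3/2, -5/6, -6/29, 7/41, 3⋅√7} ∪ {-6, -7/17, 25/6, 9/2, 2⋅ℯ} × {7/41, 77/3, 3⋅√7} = (ℤ × {-3/2, -5/6, -6/29, 7/41, 3⋅√7}) ∪ ({-7/17, 17/6, 25/6} × (-3/2, 3⋅√7)) ∪ ({-6, -7/17, 25/6, 9/2, 2⋅ℯ} × {7/41, 77/3, 3⋅√7})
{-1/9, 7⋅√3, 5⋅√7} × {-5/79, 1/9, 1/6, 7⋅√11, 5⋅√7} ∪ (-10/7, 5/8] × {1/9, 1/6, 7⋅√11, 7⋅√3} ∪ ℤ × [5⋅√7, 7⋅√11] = (ℤ × [5⋅√7, 7⋅√11]) ∪ ((-10/7, 5/8] × {1/9, 1/6, 7⋅√11, 7⋅√3}) ∪ ({-1/9, 7⋅√3, 5⋅√7} × {-5/79, 1/9, 1/6, 7⋅√11, 5⋅√7})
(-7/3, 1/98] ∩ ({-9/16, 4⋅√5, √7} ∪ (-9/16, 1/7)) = [-9/16, 1/98]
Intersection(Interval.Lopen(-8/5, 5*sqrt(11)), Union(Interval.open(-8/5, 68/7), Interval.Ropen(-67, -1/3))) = Interval.open(-8/5, 68/7)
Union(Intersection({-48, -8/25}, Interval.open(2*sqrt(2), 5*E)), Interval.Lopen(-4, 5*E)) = Interval.Lopen(-4, 5*E)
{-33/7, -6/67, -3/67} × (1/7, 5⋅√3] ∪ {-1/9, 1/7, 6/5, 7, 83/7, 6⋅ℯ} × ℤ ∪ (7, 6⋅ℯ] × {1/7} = ((7, 6⋅ℯ] × {1/7}) ∪ ({-1/9, 1/7, 6/5, 7, 83/7, 6⋅ℯ} × ℤ) ∪ ({-33/7, -6/67, -3/67} × (1/7, 5⋅√3])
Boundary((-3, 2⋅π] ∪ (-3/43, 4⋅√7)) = {-3, 4⋅√7}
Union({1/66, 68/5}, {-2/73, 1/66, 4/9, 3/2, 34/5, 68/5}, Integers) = Union({-2/73, 1/66, 4/9, 3/2, 34/5, 68/5}, Integers)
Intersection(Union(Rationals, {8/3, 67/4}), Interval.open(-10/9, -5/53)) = Intersection(Interval.open(-10/9, -5/53), Rationals)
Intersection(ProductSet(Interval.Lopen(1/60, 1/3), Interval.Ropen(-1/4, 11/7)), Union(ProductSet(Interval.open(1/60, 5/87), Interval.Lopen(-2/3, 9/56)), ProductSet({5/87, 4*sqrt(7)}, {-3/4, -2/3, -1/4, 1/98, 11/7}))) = Union(ProductSet({5/87}, {-1/4, 1/98}), ProductSet(Interval.open(1/60, 5/87), Interval(-1/4, 9/56)))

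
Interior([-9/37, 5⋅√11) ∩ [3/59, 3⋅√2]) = (3/59, 3⋅√2)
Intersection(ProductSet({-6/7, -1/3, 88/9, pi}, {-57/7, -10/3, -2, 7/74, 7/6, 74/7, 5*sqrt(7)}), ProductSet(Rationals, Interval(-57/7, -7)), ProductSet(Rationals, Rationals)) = ProductSet({-6/7, -1/3, 88/9}, {-57/7})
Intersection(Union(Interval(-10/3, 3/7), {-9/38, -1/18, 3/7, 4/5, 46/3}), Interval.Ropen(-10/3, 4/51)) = Interval.Ropen(-10/3, 4/51)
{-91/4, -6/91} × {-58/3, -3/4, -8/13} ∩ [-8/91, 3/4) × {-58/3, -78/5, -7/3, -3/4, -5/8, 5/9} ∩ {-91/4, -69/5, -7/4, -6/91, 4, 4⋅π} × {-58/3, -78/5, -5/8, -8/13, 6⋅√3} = {-6/91} × {-58/3}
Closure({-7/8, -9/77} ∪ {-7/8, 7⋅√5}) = {-7/8, -9/77, 7⋅√5}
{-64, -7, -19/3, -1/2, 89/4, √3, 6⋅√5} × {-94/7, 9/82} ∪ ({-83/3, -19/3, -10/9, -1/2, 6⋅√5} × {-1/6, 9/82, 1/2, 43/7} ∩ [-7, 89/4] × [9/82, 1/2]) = ({-19/3, -10/9, -1/2, 6⋅√5} × {9/82, 1/2}) ∪ ({-64, -7, -19/3, -1/2, 89/4, √3, 6⋅√5} × {-94/7, 9/82})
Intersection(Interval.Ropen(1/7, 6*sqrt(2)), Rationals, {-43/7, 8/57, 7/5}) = {7/5}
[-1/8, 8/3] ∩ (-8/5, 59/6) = [-1/8, 8/3]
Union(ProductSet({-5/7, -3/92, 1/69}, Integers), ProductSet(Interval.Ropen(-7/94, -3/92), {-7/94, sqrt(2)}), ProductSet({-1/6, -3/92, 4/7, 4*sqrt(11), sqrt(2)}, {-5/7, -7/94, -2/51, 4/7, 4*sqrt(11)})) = Union(ProductSet({-5/7, -3/92, 1/69}, Integers), ProductSet({-1/6, -3/92, 4/7, 4*sqrt(11), sqrt(2)}, {-5/7, -7/94, -2/51, 4/7, 4*sqrt(11)}), ProductSet(Interval.Ropen(-7/94, -3/92), {-7/94, sqrt(2)}))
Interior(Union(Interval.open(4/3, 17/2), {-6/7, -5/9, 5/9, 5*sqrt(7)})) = Interval.open(4/3, 17/2)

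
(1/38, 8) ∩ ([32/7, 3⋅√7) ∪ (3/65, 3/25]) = (3/65, 3/25] ∪ [32/7, 3⋅√7)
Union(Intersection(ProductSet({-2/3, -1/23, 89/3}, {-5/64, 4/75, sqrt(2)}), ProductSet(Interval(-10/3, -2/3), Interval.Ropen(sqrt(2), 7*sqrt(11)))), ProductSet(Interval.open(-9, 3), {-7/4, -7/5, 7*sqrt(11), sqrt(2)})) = ProductSet(Interval.open(-9, 3), {-7/4, -7/5, 7*sqrt(11), sqrt(2)})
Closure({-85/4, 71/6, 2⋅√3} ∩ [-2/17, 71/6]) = {71/6, 2⋅√3}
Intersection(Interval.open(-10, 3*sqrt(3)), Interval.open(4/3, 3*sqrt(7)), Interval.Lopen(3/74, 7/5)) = Interval.Lopen(4/3, 7/5)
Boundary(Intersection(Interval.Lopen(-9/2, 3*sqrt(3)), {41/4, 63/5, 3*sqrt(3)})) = {3*sqrt(3)}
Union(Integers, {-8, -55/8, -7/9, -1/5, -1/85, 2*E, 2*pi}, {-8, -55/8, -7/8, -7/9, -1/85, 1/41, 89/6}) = Union({-55/8, -7/8, -7/9, -1/5, -1/85, 1/41, 89/6, 2*E, 2*pi}, Integers)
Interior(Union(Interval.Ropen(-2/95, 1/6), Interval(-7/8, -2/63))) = Union(Interval.open(-7/8, -2/63), Interval.open(-2/95, 1/6))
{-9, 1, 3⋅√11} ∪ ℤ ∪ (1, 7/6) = ℤ ∪ [1, 7/6) ∪ {3⋅√11}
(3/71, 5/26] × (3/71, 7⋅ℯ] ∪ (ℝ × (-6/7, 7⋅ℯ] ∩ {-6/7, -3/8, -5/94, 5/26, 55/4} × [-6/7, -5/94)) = ({-6/7, -3/8, -5/94, 5/26, 55/4} × (-6/7, -5/94)) ∪ ((3/71, 5/26] × (3/71, 7⋅ℯ])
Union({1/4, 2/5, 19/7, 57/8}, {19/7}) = {1/4, 2/5, 19/7, 57/8}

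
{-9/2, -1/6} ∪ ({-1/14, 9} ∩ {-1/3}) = {-9/2, -1/6}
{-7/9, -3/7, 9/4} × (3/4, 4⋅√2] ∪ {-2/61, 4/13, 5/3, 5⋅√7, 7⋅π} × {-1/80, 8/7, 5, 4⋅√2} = ({-7/9, -3/7, 9/4} × (3/4, 4⋅√2]) ∪ ({-2/61, 4/13, 5/3, 5⋅√7, 7⋅π} × {-1/80, 8/7, 5, 4⋅√2})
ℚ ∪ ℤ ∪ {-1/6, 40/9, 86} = ℚ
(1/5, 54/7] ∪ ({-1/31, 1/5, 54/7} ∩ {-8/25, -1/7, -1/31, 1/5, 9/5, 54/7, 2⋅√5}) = {-1/31} ∪ [1/5, 54/7]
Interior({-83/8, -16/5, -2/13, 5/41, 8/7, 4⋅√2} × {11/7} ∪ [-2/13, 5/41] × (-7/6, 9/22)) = (-2/13, 5/41) × (-7/6, 9/22)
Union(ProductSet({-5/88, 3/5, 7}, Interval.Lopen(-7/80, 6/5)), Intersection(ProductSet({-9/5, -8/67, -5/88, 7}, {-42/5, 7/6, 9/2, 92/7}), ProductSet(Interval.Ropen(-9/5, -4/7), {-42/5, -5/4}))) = Union(ProductSet({-9/5}, {-42/5}), ProductSet({-5/88, 3/5, 7}, Interval.Lopen(-7/80, 6/5)))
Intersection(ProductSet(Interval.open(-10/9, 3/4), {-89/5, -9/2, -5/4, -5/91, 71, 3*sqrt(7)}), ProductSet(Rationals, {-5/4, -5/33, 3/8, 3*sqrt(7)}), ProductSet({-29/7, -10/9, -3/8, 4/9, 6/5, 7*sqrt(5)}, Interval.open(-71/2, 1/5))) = ProductSet({-3/8, 4/9}, {-5/4})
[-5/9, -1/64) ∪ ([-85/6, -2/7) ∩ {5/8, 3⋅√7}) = [-5/9, -1/64)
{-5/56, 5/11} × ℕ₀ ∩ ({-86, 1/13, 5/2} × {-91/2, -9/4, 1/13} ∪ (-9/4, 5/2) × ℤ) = {-5/56, 5/11} × ℕ₀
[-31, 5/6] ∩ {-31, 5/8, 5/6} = {-31, 5/8, 5/6}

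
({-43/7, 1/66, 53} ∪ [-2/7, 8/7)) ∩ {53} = {53}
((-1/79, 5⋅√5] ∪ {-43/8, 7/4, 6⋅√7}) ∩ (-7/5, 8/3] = (-1/79, 8/3]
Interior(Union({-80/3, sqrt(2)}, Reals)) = Reals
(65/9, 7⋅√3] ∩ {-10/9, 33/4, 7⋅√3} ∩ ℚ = {33/4}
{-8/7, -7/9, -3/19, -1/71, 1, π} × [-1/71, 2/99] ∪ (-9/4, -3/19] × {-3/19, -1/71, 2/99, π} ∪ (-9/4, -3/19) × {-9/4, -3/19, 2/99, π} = ((-9/4, -3/19] × {-3/19, -1/71, 2/99, π}) ∪ ((-9/4, -3/19) × {-9/4, -3/19, 2/99, π}) ∪ ({-8/7, -7/9, -3/19, -1/71, 1, π} × [-1/71, 2/99])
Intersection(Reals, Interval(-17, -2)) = Interval(-17, -2)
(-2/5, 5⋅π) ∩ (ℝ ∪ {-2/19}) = (-2/5, 5⋅π)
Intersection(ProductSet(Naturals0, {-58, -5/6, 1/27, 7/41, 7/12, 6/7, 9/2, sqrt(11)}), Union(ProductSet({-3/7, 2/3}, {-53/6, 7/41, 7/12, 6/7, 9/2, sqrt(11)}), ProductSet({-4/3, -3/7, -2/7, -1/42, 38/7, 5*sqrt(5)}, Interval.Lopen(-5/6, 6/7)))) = EmptySet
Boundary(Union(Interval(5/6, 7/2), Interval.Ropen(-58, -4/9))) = {-58, -4/9, 5/6, 7/2}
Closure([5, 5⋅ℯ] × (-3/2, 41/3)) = [5, 5⋅ℯ] × [-3/2, 41/3]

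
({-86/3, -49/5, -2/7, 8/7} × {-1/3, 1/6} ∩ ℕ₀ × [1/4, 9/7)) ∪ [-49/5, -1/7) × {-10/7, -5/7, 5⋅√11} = [-49/5, -1/7) × {-10/7, -5/7, 5⋅√11}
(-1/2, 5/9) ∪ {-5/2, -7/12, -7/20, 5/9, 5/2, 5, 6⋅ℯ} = {-5/2, -7/12, 5/2, 5, 6⋅ℯ} ∪ (-1/2, 5/9]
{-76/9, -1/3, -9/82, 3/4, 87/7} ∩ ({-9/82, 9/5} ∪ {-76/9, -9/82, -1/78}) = {-76/9, -9/82}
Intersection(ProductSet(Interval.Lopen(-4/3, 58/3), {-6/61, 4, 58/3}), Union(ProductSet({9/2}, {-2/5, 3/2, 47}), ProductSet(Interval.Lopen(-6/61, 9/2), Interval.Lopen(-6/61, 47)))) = ProductSet(Interval.Lopen(-6/61, 9/2), {4, 58/3})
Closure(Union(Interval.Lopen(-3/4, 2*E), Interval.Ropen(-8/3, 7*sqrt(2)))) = Interval(-8/3, 7*sqrt(2))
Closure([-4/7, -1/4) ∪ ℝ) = (-∞, ∞)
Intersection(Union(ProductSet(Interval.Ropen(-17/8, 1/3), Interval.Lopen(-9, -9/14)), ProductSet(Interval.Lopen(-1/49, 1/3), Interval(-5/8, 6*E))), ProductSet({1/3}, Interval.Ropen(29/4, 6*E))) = ProductSet({1/3}, Interval.Ropen(29/4, 6*E))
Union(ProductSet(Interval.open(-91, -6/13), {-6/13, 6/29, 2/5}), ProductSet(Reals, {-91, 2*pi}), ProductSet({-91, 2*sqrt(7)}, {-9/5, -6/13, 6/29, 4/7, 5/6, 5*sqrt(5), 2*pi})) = Union(ProductSet({-91, 2*sqrt(7)}, {-9/5, -6/13, 6/29, 4/7, 5/6, 5*sqrt(5), 2*pi}), ProductSet(Interval.open(-91, -6/13), {-6/13, 6/29, 2/5}), ProductSet(Reals, {-91, 2*pi}))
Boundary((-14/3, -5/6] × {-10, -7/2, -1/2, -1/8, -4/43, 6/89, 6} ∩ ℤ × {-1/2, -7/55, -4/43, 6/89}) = {-4, -3, -2, -1} × {-1/2, -4/43, 6/89}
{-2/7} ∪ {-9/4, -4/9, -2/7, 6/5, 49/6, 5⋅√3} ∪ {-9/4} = {-9/4, -4/9, -2/7, 6/5, 49/6, 5⋅√3}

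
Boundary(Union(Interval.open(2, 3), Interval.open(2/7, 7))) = {2/7, 7}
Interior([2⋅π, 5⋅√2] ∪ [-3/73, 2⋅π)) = (-3/73, 5⋅√2)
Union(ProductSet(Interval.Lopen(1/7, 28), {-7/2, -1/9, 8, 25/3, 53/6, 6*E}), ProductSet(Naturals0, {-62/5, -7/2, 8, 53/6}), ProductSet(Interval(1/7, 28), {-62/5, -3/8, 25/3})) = Union(ProductSet(Interval(1/7, 28), {-62/5, -3/8, 25/3}), ProductSet(Interval.Lopen(1/7, 28), {-7/2, -1/9, 8, 25/3, 53/6, 6*E}), ProductSet(Naturals0, {-62/5, -7/2, 8, 53/6}))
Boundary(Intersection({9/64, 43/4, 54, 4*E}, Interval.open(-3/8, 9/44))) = {9/64}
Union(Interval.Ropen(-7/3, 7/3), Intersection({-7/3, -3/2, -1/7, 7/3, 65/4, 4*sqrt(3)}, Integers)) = Interval.Ropen(-7/3, 7/3)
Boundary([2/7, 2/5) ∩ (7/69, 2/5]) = {2/7, 2/5}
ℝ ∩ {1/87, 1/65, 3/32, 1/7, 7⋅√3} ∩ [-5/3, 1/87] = {1/87}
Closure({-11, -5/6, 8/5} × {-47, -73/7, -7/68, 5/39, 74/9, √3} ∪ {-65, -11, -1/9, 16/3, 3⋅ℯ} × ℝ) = ({-65, -11, -1/9, 16/3, 3⋅ℯ} × ℝ) ∪ ({-11, -5/6, 8/5} × {-47, -73/7, -7/68, 5/39, 74/9, √3})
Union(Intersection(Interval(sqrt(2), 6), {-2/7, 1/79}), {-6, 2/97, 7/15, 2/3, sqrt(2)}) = {-6, 2/97, 7/15, 2/3, sqrt(2)}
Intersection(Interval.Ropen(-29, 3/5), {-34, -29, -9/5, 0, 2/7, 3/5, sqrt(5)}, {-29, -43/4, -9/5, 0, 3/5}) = {-29, -9/5, 0}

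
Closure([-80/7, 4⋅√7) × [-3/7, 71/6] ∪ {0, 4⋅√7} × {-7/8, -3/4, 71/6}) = ({0, 4⋅√7} × {-7/8, -3/4, 71/6}) ∪ ([-80/7, 4⋅√7] × [-3/7, 71/6])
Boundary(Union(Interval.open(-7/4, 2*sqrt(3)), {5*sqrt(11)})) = {-7/4, 5*sqrt(11), 2*sqrt(3)}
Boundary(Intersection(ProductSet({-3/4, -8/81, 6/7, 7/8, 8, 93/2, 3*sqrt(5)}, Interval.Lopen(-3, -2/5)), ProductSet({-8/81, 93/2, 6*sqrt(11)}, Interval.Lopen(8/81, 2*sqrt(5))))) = EmptySet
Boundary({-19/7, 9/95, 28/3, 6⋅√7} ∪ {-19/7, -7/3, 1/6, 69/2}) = {-19/7, -7/3, 9/95, 1/6, 28/3, 69/2, 6⋅√7}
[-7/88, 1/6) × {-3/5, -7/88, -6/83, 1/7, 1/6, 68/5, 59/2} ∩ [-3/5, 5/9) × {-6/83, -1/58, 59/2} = [-7/88, 1/6) × {-6/83, 59/2}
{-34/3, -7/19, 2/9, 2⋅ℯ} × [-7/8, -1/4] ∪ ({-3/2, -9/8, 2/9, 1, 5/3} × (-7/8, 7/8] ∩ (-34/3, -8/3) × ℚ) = {-34/3, -7/19, 2/9, 2⋅ℯ} × [-7/8, -1/4]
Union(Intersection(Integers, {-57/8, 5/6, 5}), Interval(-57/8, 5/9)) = Union({5}, Interval(-57/8, 5/9))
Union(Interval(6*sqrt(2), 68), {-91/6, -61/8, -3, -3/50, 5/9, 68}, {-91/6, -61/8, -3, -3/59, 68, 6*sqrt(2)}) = Union({-91/6, -61/8, -3, -3/50, -3/59, 5/9}, Interval(6*sqrt(2), 68))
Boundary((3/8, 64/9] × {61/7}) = [3/8, 64/9] × {61/7}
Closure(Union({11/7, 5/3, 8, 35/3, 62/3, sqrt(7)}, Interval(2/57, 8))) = Union({35/3, 62/3}, Interval(2/57, 8))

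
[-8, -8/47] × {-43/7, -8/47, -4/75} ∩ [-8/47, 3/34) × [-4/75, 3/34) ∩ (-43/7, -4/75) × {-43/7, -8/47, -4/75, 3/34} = {-8/47} × {-4/75}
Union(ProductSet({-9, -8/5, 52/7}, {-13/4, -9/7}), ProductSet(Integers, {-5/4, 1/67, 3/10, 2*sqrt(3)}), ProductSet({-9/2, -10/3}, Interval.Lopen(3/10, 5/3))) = Union(ProductSet({-9/2, -10/3}, Interval.Lopen(3/10, 5/3)), ProductSet({-9, -8/5, 52/7}, {-13/4, -9/7}), ProductSet(Integers, {-5/4, 1/67, 3/10, 2*sqrt(3)}))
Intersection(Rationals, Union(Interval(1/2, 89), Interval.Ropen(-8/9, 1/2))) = Intersection(Interval(-8/9, 89), Rationals)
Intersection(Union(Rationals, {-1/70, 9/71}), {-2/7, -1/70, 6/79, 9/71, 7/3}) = {-2/7, -1/70, 6/79, 9/71, 7/3}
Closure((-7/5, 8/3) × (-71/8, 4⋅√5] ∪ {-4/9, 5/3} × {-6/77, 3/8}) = ({-7/5, 8/3} × [-71/8, 4⋅√5]) ∪ ([-7/5, 8/3] × {-71/8, 4⋅√5}) ∪ ((-7/5, 8/3) × (-71/8, 4⋅√5])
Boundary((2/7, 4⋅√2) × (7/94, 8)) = ({2/7, 4⋅√2} × [7/94, 8]) ∪ ([2/7, 4⋅√2] × {7/94, 8})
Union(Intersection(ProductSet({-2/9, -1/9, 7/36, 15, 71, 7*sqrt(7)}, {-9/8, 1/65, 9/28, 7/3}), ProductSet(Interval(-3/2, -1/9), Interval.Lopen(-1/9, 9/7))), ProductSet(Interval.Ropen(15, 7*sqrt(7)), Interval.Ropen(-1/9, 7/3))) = Union(ProductSet({-2/9, -1/9}, {1/65, 9/28}), ProductSet(Interval.Ropen(15, 7*sqrt(7)), Interval.Ropen(-1/9, 7/3)))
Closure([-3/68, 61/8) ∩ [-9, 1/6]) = [-3/68, 1/6]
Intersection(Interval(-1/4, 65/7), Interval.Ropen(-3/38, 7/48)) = Interval.Ropen(-3/38, 7/48)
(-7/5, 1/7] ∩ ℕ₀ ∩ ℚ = {0}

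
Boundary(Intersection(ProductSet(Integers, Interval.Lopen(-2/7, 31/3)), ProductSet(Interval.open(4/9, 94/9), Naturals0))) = ProductSet(Range(1, 11, 1), Range(0, 11, 1))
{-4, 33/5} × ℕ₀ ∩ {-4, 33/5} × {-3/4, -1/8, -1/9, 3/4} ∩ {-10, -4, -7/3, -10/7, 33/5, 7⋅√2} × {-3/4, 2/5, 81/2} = ∅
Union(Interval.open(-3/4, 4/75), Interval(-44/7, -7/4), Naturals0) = Union(Interval(-44/7, -7/4), Interval.open(-3/4, 4/75), Naturals0)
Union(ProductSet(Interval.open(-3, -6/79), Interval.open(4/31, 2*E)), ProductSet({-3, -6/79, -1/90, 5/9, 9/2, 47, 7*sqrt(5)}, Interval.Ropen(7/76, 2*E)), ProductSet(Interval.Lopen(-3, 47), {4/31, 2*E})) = Union(ProductSet({-3, -6/79, -1/90, 5/9, 9/2, 47, 7*sqrt(5)}, Interval.Ropen(7/76, 2*E)), ProductSet(Interval.open(-3, -6/79), Interval.open(4/31, 2*E)), ProductSet(Interval.Lopen(-3, 47), {4/31, 2*E}))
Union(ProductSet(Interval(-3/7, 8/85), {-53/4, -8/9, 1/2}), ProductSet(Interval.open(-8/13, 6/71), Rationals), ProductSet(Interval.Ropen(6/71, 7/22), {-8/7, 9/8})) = Union(ProductSet(Interval.open(-8/13, 6/71), Rationals), ProductSet(Interval(-3/7, 8/85), {-53/4, -8/9, 1/2}), ProductSet(Interval.Ropen(6/71, 7/22), {-8/7, 9/8}))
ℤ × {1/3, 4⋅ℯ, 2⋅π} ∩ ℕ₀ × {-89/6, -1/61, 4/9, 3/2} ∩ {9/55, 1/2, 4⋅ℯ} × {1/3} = ∅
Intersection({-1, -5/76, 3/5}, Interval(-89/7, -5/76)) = {-1, -5/76}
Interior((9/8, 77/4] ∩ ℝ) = (9/8, 77/4)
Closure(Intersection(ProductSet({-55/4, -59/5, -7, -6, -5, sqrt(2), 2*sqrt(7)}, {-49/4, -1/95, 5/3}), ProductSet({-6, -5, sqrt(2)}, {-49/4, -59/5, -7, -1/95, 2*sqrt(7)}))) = ProductSet({-6, -5, sqrt(2)}, {-49/4, -1/95})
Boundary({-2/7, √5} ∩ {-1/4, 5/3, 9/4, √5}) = {√5}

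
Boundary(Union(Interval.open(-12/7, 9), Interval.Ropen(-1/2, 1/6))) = {-12/7, 9}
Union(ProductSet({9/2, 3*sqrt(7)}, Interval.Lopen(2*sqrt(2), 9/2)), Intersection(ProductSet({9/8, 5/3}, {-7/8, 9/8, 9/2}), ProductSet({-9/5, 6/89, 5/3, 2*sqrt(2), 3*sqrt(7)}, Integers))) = ProductSet({9/2, 3*sqrt(7)}, Interval.Lopen(2*sqrt(2), 9/2))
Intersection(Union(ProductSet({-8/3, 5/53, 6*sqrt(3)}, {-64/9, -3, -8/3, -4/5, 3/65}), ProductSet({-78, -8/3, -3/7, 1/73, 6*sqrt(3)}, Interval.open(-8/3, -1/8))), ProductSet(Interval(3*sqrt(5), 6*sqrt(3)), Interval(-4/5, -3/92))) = ProductSet({6*sqrt(3)}, Interval.Ropen(-4/5, -1/8))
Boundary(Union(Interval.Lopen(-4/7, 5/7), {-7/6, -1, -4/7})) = {-7/6, -1, -4/7, 5/7}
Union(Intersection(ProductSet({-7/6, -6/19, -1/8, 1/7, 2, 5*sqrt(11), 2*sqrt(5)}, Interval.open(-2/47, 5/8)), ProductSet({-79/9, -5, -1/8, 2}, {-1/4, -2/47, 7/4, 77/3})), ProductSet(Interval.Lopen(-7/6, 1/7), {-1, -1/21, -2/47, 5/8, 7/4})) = ProductSet(Interval.Lopen(-7/6, 1/7), {-1, -1/21, -2/47, 5/8, 7/4})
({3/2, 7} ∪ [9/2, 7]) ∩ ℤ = {5, 6, 7}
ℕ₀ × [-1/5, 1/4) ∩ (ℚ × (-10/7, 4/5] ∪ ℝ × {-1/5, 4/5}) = ℕ₀ × [-1/5, 1/4)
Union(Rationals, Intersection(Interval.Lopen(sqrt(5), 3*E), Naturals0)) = Union(Range(3, 9, 1), Rationals)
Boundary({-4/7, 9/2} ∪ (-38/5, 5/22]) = {-38/5, 5/22, 9/2}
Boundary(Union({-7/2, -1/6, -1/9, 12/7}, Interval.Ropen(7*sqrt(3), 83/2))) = {-7/2, -1/6, -1/9, 12/7, 83/2, 7*sqrt(3)}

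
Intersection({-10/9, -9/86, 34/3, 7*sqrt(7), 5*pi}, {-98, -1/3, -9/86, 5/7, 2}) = {-9/86}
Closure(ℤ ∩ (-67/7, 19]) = {-9, -8, …, 19}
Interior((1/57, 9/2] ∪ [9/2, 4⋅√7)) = (1/57, 4⋅√7)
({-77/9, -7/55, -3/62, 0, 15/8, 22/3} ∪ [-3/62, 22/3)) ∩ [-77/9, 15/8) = {-77/9, -7/55} ∪ [-3/62, 15/8)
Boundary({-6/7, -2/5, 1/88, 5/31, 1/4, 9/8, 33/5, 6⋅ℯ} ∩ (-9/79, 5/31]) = {1/88, 5/31}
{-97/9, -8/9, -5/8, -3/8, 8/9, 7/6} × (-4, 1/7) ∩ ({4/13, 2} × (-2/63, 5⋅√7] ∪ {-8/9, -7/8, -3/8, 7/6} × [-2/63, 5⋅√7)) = {-8/9, -3/8, 7/6} × [-2/63, 1/7)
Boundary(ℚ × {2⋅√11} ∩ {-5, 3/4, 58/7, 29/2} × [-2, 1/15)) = ∅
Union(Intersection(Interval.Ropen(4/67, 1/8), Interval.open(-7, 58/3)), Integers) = Union(Integers, Interval.Ropen(4/67, 1/8))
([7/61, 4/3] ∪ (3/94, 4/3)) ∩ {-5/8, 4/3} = {4/3}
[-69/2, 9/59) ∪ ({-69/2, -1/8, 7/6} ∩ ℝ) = [-69/2, 9/59) ∪ {7/6}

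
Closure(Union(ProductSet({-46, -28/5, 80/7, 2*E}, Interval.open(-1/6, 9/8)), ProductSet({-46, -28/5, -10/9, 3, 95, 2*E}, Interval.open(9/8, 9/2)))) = Union(ProductSet({-46, -28/5, 80/7, 2*E}, Interval(-1/6, 9/8)), ProductSet({-46, -28/5, -10/9, 3, 95, 2*E}, Interval(9/8, 9/2)))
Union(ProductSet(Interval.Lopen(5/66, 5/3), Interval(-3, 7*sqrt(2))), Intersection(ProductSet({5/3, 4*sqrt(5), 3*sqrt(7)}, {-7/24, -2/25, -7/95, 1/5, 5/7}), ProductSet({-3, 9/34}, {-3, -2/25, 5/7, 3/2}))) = ProductSet(Interval.Lopen(5/66, 5/3), Interval(-3, 7*sqrt(2)))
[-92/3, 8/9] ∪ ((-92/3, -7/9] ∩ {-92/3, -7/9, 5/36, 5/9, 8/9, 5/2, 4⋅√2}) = [-92/3, 8/9]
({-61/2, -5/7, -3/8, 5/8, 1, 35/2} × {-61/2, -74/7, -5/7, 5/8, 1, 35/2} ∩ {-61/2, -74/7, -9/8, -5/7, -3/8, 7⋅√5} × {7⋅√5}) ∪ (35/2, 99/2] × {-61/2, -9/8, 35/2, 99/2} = (35/2, 99/2] × {-61/2, -9/8, 35/2, 99/2}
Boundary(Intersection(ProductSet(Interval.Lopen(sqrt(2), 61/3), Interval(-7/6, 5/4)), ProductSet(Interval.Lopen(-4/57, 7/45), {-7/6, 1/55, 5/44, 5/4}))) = EmptySet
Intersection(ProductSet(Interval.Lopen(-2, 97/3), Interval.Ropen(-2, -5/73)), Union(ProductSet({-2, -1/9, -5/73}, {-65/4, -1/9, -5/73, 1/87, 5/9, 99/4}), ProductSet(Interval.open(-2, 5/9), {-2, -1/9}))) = ProductSet(Interval.open(-2, 5/9), {-2, -1/9})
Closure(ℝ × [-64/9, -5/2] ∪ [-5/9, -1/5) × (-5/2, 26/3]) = (ℝ × [-64/9, -5/2]) ∪ ({-5/9, -1/5} × [-5/2, 26/3]) ∪ ([-5/9, -1/5] × {-5/2, 26/3}) ∪ ([-5/9, -1/5) × (-5/2, 26/3])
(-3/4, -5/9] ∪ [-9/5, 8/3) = [-9/5, 8/3)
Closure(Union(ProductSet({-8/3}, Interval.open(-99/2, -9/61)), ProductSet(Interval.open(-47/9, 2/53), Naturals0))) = Union(ProductSet({-8/3}, Interval(-99/2, -9/61)), ProductSet(Interval(-47/9, 2/53), Naturals0))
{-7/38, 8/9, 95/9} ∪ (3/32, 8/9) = {-7/38, 95/9} ∪ (3/32, 8/9]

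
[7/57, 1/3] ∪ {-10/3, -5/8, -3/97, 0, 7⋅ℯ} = {-10/3, -5/8, -3/97, 0, 7⋅ℯ} ∪ [7/57, 1/3]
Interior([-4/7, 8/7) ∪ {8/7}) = (-4/7, 8/7)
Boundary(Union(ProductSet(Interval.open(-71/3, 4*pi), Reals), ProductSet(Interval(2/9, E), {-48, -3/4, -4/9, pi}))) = ProductSet({-71/3, 4*pi}, Reals)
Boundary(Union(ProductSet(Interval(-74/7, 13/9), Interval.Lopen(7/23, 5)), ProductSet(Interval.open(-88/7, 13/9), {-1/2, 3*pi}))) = Union(ProductSet({-74/7, 13/9}, Interval(7/23, 5)), ProductSet(Interval(-88/7, 13/9), {-1/2, 3*pi}), ProductSet(Interval(-74/7, 13/9), {7/23, 5}))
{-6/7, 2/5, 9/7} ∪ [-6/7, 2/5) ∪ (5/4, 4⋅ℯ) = [-6/7, 2/5] ∪ (5/4, 4⋅ℯ)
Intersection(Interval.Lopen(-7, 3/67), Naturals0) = Range(0, 1, 1)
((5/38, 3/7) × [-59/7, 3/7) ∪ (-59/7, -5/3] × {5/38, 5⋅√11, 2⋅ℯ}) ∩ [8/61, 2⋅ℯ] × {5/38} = (5/38, 3/7) × {5/38}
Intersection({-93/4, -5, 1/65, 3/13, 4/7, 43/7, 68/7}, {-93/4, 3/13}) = {-93/4, 3/13}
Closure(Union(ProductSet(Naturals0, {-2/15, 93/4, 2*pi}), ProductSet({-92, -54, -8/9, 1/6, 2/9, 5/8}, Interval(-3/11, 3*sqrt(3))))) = Union(ProductSet({-92, -54, -8/9, 1/6, 2/9, 5/8}, Interval(-3/11, 3*sqrt(3))), ProductSet(Naturals0, {-2/15, 93/4, 2*pi}))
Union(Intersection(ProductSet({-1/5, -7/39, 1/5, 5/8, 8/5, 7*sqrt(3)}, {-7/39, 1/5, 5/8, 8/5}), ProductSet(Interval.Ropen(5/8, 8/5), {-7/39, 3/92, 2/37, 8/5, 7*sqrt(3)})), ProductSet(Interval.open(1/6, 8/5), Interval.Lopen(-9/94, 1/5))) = Union(ProductSet({5/8}, {-7/39, 8/5}), ProductSet(Interval.open(1/6, 8/5), Interval.Lopen(-9/94, 1/5)))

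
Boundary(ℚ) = ℝ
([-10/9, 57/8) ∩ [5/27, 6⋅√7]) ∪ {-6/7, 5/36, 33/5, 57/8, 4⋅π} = {-6/7, 5/36, 4⋅π} ∪ [5/27, 57/8]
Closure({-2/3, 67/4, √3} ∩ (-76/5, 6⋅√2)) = {-2/3, √3}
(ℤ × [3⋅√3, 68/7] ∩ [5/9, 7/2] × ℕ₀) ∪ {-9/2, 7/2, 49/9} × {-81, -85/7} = ({-9/2, 7/2, 49/9} × {-81, -85/7}) ∪ ({1, 2, 3} × {6, 7, 8, 9})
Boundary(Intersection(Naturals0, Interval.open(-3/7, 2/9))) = Range(0, 1, 1)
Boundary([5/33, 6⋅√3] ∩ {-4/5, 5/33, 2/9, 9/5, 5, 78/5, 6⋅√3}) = {5/33, 2/9, 9/5, 5, 6⋅√3}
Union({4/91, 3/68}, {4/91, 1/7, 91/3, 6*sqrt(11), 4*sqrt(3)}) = {4/91, 3/68, 1/7, 91/3, 6*sqrt(11), 4*sqrt(3)}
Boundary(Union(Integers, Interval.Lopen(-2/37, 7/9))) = Union(Complement(Integers, Interval.open(-2/37, 7/9)), {-2/37, 7/9})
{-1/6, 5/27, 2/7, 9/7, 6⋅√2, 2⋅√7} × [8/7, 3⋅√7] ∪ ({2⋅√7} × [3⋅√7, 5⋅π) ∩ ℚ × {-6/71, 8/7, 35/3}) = {-1/6, 5/27, 2/7, 9/7, 6⋅√2, 2⋅√7} × [8/7, 3⋅√7]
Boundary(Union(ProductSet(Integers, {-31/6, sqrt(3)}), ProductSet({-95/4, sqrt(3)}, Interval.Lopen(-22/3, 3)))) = Union(ProductSet({-95/4, sqrt(3)}, Interval(-22/3, 3)), ProductSet(Integers, {-31/6, sqrt(3)}))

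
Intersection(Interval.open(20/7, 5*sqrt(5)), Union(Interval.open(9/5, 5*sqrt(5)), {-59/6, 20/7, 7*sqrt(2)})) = Interval.open(20/7, 5*sqrt(5))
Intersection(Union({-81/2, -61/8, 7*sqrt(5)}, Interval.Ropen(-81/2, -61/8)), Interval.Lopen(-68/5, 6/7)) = Interval.Lopen(-68/5, -61/8)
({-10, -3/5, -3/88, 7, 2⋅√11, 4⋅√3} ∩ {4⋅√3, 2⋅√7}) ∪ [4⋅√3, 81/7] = [4⋅√3, 81/7]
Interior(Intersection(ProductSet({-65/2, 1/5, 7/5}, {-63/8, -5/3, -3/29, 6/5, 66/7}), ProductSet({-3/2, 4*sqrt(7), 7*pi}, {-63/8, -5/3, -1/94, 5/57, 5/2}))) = EmptySet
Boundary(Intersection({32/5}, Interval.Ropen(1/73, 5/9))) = EmptySet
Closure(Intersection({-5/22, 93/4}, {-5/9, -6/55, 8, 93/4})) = {93/4}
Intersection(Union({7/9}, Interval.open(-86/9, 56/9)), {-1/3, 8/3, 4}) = {-1/3, 8/3, 4}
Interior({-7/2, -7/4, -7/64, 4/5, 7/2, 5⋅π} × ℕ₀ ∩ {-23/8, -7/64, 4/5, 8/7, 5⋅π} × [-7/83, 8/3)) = ∅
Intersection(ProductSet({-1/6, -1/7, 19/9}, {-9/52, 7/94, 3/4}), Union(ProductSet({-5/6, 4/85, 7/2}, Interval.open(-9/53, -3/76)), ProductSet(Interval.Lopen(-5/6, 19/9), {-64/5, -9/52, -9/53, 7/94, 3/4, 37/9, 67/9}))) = ProductSet({-1/6, -1/7, 19/9}, {-9/52, 7/94, 3/4})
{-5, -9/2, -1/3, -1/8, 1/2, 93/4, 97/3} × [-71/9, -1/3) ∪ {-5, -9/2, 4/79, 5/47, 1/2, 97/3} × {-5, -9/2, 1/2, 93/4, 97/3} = ({-5, -9/2, 4/79, 5/47, 1/2, 97/3} × {-5, -9/2, 1/2, 93/4, 97/3}) ∪ ({-5, -9/2, -1/3, -1/8, 1/2, 93/4, 97/3} × [-71/9, -1/3))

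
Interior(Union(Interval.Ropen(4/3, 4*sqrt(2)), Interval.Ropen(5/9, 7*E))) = Interval.open(5/9, 7*E)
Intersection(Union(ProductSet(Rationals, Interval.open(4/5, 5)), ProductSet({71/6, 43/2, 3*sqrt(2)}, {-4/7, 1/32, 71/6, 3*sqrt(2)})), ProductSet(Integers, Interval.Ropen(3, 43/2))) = ProductSet(Integers, Interval.Ropen(3, 5))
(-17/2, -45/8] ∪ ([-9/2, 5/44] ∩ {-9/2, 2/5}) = (-17/2, -45/8] ∪ {-9/2}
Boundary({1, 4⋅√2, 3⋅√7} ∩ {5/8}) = ∅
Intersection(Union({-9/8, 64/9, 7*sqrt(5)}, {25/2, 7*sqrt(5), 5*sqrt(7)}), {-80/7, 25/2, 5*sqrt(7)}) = {25/2, 5*sqrt(7)}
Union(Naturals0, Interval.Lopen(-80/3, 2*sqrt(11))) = Union(Interval.Lopen(-80/3, 2*sqrt(11)), Naturals0)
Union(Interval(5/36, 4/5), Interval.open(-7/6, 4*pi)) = Interval.open(-7/6, 4*pi)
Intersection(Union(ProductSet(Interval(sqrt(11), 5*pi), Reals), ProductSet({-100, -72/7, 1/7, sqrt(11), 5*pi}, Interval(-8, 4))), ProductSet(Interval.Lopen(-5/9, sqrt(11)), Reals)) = Union(ProductSet({sqrt(11)}, Reals), ProductSet({1/7, sqrt(11)}, Interval(-8, 4)))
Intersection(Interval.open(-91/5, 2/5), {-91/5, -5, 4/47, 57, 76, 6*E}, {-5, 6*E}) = {-5}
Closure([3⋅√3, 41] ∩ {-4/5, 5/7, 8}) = {8}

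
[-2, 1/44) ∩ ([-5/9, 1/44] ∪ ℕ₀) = [-5/9, 1/44) ∪ {0}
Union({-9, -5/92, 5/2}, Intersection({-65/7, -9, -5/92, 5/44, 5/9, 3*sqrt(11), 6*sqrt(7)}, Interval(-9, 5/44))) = {-9, -5/92, 5/44, 5/2}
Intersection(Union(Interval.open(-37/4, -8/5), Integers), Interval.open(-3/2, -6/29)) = Range(-1, 0, 1)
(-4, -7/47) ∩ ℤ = {-3, -2, -1}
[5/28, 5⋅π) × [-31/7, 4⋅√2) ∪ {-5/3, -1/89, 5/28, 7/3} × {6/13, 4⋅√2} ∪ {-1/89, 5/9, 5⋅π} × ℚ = ({-1/89, 5/9, 5⋅π} × ℚ) ∪ ({-5/3, -1/89, 5/28, 7/3} × {6/13, 4⋅√2}) ∪ ([5/28, 5⋅π) × [-31/7, 4⋅√2))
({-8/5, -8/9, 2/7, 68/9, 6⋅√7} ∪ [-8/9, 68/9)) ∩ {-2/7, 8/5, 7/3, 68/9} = {-2/7, 8/5, 7/3, 68/9}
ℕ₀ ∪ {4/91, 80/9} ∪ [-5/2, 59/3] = [-5/2, 59/3] ∪ ℕ₀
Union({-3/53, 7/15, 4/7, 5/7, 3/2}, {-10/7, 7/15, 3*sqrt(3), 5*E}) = {-10/7, -3/53, 7/15, 4/7, 5/7, 3/2, 3*sqrt(3), 5*E}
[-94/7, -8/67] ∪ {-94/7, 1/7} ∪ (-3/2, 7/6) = [-94/7, 7/6)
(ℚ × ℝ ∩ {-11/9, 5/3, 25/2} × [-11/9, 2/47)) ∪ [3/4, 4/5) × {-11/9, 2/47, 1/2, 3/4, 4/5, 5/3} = ({-11/9, 5/3, 25/2} × [-11/9, 2/47)) ∪ ([3/4, 4/5) × {-11/9, 2/47, 1/2, 3/4, 4/5, 5/3})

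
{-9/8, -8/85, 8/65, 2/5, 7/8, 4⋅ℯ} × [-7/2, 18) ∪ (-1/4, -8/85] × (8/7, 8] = ((-1/4, -8/85] × (8/7, 8]) ∪ ({-9/8, -8/85, 8/65, 2/5, 7/8, 4⋅ℯ} × [-7/2, 18))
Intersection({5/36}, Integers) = EmptySet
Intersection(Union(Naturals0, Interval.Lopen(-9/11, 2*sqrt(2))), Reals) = Union(Interval.Lopen(-9/11, 2*sqrt(2)), Naturals0)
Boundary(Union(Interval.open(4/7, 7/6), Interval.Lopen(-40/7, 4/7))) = {-40/7, 7/6}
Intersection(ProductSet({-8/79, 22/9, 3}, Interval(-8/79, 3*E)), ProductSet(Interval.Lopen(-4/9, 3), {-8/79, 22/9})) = ProductSet({-8/79, 22/9, 3}, {-8/79, 22/9})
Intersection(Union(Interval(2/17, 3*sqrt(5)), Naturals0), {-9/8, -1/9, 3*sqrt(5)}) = {3*sqrt(5)}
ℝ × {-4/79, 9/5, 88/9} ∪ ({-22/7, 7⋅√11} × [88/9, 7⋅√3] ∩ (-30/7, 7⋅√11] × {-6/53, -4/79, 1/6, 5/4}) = ℝ × {-4/79, 9/5, 88/9}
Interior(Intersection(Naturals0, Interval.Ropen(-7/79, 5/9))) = EmptySet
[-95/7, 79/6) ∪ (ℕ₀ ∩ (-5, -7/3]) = [-95/7, 79/6)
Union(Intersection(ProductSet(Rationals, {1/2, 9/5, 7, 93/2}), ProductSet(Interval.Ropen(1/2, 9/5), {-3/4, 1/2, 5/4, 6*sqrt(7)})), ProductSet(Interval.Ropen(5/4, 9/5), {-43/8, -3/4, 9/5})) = Union(ProductSet(Intersection(Interval.Ropen(1/2, 9/5), Rationals), {1/2}), ProductSet(Interval.Ropen(5/4, 9/5), {-43/8, -3/4, 9/5}))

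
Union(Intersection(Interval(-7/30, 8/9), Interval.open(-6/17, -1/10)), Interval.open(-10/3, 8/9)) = Interval.open(-10/3, 8/9)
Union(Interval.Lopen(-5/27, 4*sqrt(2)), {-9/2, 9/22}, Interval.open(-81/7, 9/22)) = Interval.Lopen(-81/7, 4*sqrt(2))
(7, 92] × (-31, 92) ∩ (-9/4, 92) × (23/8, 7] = (7, 92) × (23/8, 7]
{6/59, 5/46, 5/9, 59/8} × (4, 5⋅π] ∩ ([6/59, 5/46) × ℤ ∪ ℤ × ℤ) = {6/59} × {5, 6, …, 15}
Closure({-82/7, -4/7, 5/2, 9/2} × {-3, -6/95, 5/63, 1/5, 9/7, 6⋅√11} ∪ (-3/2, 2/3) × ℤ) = ([-3/2, 2/3] × ℤ) ∪ ({-82/7, -4/7, 5/2, 9/2} × {-3, -6/95, 5/63, 1/5, 9/7, 6⋅√11})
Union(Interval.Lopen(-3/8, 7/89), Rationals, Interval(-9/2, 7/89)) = Union(Interval(-9/2, 7/89), Rationals)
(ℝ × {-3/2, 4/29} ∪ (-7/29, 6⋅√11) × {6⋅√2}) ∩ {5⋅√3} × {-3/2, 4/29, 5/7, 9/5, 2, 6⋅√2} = {5⋅√3} × {-3/2, 4/29, 6⋅√2}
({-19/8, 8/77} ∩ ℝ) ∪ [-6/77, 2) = {-19/8} ∪ [-6/77, 2)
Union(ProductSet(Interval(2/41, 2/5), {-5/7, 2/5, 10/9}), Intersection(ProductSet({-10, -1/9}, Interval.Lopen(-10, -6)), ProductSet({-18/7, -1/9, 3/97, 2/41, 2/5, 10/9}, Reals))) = Union(ProductSet({-1/9}, Interval.Lopen(-10, -6)), ProductSet(Interval(2/41, 2/5), {-5/7, 2/5, 10/9}))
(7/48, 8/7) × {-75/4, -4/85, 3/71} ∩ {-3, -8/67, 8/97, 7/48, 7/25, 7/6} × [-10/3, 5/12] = {7/25} × {-4/85, 3/71}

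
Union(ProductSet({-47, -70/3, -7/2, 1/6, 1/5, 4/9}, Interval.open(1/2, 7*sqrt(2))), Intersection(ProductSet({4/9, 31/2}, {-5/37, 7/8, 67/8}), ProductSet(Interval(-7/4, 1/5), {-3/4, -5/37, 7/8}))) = ProductSet({-47, -70/3, -7/2, 1/6, 1/5, 4/9}, Interval.open(1/2, 7*sqrt(2)))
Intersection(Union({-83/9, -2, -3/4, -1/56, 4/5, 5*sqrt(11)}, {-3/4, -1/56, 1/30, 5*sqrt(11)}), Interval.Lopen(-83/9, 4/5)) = {-2, -3/4, -1/56, 1/30, 4/5}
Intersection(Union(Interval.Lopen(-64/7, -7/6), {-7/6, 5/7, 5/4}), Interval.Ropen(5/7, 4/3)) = {5/7, 5/4}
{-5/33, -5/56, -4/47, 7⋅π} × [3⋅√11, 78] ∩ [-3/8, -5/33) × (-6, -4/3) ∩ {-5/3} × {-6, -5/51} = ∅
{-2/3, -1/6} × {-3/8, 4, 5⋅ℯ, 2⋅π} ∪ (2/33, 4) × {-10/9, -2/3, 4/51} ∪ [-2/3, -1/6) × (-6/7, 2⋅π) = ((2/33, 4) × {-10/9, -2/3, 4/51}) ∪ ({-2/3, -1/6} × {-3/8, 4, 5⋅ℯ, 2⋅π}) ∪ ([-2/3, -1/6) × (-6/7, 2⋅π))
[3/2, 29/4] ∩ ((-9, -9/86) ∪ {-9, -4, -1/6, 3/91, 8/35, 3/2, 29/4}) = {3/2, 29/4}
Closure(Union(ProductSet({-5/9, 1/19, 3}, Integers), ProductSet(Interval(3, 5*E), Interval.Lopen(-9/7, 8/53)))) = Union(ProductSet({-5/9, 1/19, 3}, Integers), ProductSet(Interval(3, 5*E), Interval(-9/7, 8/53)))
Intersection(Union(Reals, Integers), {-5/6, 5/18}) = {-5/6, 5/18}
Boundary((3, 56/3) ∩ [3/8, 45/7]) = {3, 45/7}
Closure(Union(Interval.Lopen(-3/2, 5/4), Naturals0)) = Union(Complement(Naturals0, Interval.open(-3/2, 5/4)), Interval(-3/2, 5/4), Naturals0)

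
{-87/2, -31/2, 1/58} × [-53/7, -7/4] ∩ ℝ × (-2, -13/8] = {-87/2, -31/2, 1/58} × (-2, -7/4]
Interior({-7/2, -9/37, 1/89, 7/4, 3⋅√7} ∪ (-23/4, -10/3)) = (-23/4, -10/3)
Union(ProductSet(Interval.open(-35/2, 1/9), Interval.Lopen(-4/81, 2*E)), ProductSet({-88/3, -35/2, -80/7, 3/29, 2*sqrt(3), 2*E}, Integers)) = Union(ProductSet({-88/3, -35/2, -80/7, 3/29, 2*sqrt(3), 2*E}, Integers), ProductSet(Interval.open(-35/2, 1/9), Interval.Lopen(-4/81, 2*E)))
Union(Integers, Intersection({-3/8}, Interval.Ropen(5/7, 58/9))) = Integers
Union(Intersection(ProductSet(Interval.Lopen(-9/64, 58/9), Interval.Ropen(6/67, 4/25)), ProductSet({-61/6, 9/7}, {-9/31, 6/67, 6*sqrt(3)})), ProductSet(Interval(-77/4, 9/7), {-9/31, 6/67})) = ProductSet(Interval(-77/4, 9/7), {-9/31, 6/67})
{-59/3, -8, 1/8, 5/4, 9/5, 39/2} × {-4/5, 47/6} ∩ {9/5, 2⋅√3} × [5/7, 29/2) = {9/5} × {47/6}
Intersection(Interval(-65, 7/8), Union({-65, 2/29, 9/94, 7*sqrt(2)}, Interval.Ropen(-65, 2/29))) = Union({9/94}, Interval(-65, 2/29))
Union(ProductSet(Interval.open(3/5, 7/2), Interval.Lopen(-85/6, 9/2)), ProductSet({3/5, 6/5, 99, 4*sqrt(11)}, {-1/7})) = Union(ProductSet({3/5, 6/5, 99, 4*sqrt(11)}, {-1/7}), ProductSet(Interval.open(3/5, 7/2), Interval.Lopen(-85/6, 9/2)))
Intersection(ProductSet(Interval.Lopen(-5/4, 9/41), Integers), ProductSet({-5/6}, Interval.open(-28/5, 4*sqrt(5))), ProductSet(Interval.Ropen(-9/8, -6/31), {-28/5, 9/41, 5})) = ProductSet({-5/6}, {5})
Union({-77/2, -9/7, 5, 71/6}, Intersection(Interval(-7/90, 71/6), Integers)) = Union({-77/2, -9/7, 71/6}, Range(0, 12, 1))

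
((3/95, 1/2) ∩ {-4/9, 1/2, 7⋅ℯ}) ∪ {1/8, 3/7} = {1/8, 3/7}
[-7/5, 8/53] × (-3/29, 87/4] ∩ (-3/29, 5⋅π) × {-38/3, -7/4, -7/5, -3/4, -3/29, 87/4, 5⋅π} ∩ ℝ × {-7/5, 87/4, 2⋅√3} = (-3/29, 8/53] × {87/4}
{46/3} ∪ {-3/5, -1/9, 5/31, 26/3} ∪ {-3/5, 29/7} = {-3/5, -1/9, 5/31, 29/7, 26/3, 46/3}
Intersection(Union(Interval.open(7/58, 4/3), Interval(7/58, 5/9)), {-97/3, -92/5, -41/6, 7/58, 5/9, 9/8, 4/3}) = {7/58, 5/9, 9/8}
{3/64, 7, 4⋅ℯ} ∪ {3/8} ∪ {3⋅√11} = {3/64, 3/8, 7, 3⋅√11, 4⋅ℯ}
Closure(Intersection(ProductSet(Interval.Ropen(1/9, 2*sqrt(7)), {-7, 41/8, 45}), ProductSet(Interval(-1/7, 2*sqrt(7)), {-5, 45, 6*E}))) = ProductSet(Interval(1/9, 2*sqrt(7)), {45})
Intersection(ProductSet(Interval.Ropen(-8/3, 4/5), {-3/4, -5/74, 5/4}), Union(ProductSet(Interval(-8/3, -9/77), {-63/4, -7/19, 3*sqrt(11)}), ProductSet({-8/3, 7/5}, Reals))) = ProductSet({-8/3}, {-3/4, -5/74, 5/4})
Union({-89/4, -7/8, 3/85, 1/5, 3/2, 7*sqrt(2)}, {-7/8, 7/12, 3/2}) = {-89/4, -7/8, 3/85, 1/5, 7/12, 3/2, 7*sqrt(2)}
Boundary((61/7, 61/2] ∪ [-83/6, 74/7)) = {-83/6, 61/2}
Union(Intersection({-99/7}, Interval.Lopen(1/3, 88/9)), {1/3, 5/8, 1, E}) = {1/3, 5/8, 1, E}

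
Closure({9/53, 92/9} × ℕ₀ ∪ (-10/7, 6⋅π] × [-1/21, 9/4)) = ({-10/7, 6⋅π} × [-1/21, 9/4]) ∪ ([-10/7, 6⋅π] × {-1/21, 9/4}) ∪ ({9/53, 92/9} × (ℕ₀ ∪ (ℕ₀ \ (-1/21, 9/4)))) ∪ ((-10/7, 6⋅π] × [-1/21, 9/4))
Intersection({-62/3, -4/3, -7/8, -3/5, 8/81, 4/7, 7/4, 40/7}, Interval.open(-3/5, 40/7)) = {8/81, 4/7, 7/4}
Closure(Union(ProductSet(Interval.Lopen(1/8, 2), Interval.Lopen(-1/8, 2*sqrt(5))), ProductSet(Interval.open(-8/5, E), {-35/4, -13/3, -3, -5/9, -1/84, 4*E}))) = Union(ProductSet({1/8, 2}, Interval(-1/8, 2*sqrt(5))), ProductSet(Interval(-8/5, E), {-35/4, -13/3, -3, -5/9, -1/84, 4*E}), ProductSet(Interval(1/8, 2), {-1/8, 2*sqrt(5)}), ProductSet(Interval.Lopen(1/8, 2), Interval.Lopen(-1/8, 2*sqrt(5))))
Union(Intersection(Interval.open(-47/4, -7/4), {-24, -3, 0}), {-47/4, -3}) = {-47/4, -3}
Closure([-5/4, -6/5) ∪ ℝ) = (-∞, ∞)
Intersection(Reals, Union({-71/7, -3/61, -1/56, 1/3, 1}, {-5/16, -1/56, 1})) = {-71/7, -5/16, -3/61, -1/56, 1/3, 1}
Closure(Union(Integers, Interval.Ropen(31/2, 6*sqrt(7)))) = Union(Integers, Interval(31/2, 6*sqrt(7)))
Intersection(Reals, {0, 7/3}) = {0, 7/3}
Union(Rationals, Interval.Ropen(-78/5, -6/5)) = Union(Interval(-78/5, -6/5), Rationals)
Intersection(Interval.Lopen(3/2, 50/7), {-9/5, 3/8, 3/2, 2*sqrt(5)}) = {2*sqrt(5)}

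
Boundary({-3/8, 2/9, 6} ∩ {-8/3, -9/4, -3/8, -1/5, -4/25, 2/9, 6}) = {-3/8, 2/9, 6}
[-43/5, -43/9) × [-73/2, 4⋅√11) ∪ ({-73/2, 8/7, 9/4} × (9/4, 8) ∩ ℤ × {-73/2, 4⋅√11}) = [-43/5, -43/9) × [-73/2, 4⋅√11)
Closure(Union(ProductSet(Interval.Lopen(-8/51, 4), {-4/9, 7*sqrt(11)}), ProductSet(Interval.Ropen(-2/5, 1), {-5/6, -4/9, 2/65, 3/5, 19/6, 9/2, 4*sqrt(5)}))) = Union(ProductSet(Interval(-2/5, 1), {-5/6, -4/9, 2/65, 3/5, 19/6, 9/2, 4*sqrt(5)}), ProductSet(Interval(-8/51, 4), {-4/9, 7*sqrt(11)}))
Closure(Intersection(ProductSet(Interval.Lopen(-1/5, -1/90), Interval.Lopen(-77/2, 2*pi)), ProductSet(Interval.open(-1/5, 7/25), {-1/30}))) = ProductSet(Interval(-1/5, -1/90), {-1/30})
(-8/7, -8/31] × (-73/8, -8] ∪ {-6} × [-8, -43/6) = ({-6} × [-8, -43/6)) ∪ ((-8/7, -8/31] × (-73/8, -8])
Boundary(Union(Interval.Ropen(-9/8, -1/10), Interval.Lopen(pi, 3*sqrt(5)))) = {-9/8, -1/10, 3*sqrt(5), pi}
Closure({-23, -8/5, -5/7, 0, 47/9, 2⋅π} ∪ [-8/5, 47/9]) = {-23, 2⋅π} ∪ [-8/5, 47/9]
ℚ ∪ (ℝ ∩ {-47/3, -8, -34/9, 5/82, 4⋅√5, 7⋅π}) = ℚ ∪ {4⋅√5, 7⋅π}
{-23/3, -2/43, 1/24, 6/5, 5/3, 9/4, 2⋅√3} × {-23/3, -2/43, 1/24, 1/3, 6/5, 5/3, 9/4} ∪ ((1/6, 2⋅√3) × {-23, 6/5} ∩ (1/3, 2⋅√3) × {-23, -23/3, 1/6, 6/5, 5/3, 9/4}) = ((1/3, 2⋅√3) × {-23, 6/5}) ∪ ({-23/3, -2/43, 1/24, 6/5, 5/3, 9/4, 2⋅√3} × {-23/3, -2/43, 1/24, 1/3, 6/5, 5/3, 9/4})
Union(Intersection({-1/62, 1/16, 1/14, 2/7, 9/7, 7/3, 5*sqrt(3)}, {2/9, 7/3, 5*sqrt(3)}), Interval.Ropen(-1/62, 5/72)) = Union({7/3, 5*sqrt(3)}, Interval.Ropen(-1/62, 5/72))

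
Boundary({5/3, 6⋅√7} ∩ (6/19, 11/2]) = {5/3}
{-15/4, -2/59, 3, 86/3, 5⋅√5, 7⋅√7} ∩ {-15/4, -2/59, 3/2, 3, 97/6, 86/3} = {-15/4, -2/59, 3, 86/3}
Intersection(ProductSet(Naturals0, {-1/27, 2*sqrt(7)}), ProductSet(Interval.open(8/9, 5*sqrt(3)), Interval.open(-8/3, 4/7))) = ProductSet(Range(1, 9, 1), {-1/27})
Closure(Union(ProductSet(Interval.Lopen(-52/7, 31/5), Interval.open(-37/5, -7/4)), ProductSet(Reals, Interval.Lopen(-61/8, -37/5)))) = Union(ProductSet({-52/7, 31/5}, Interval(-37/5, -7/4)), ProductSet(Interval(-52/7, 31/5), {-37/5, -7/4}), ProductSet(Interval.Lopen(-52/7, 31/5), Interval.open(-37/5, -7/4)), ProductSet(Reals, Interval(-61/8, -37/5)))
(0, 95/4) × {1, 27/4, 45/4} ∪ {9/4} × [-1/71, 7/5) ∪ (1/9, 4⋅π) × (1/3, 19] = ({9/4} × [-1/71, 7/5)) ∪ ((0, 95/4) × {1, 27/4, 45/4}) ∪ ((1/9, 4⋅π) × (1/3, 19])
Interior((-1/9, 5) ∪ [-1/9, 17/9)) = (-1/9, 5)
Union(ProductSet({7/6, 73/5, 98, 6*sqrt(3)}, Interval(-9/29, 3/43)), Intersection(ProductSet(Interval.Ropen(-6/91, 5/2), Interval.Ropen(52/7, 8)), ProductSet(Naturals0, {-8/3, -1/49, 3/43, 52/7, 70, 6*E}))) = Union(ProductSet({7/6, 73/5, 98, 6*sqrt(3)}, Interval(-9/29, 3/43)), ProductSet(Range(0, 3, 1), {52/7}))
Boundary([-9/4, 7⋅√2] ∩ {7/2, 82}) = {7/2}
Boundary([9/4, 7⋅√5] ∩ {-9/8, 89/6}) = {89/6}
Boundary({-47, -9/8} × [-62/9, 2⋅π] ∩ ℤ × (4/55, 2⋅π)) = {-47} × [4/55, 2⋅π]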